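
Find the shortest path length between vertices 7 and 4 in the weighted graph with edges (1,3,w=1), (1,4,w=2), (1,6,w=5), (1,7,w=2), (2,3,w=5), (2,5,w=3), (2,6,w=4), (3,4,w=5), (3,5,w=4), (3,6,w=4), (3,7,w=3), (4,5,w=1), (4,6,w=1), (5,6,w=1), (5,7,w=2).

Step 1: Build adjacency list with weights:
  1: 3(w=1), 4(w=2), 6(w=5), 7(w=2)
  2: 3(w=5), 5(w=3), 6(w=4)
  3: 1(w=1), 2(w=5), 4(w=5), 5(w=4), 6(w=4), 7(w=3)
  4: 1(w=2), 3(w=5), 5(w=1), 6(w=1)
  5: 2(w=3), 3(w=4), 4(w=1), 6(w=1), 7(w=2)
  6: 1(w=5), 2(w=4), 3(w=4), 4(w=1), 5(w=1)
  7: 1(w=2), 3(w=3), 5(w=2)

Step 2: Apply Dijkstra's algorithm from vertex 7:
  Visit vertex 7 (distance=0)
    Update dist[1] = 2
    Update dist[3] = 3
    Update dist[5] = 2
  Visit vertex 1 (distance=2)
    Update dist[4] = 4
    Update dist[6] = 7
  Visit vertex 5 (distance=2)
    Update dist[2] = 5
    Update dist[4] = 3
    Update dist[6] = 3
  Visit vertex 3 (distance=3)
  Visit vertex 4 (distance=3)

Step 3: Shortest path: 7 -> 5 -> 4
Total weight: 2 + 1 = 3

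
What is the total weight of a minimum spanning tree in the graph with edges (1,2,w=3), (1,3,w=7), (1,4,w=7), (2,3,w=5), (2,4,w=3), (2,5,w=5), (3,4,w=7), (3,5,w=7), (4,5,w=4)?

Apply Kruskal's algorithm (sort edges by weight, add if no cycle):

Sorted edges by weight:
  (1,2) w=3
  (2,4) w=3
  (4,5) w=4
  (2,5) w=5
  (2,3) w=5
  (1,3) w=7
  (1,4) w=7
  (3,4) w=7
  (3,5) w=7

Add edge (1,2) w=3 -- no cycle. Running total: 3
Add edge (2,4) w=3 -- no cycle. Running total: 6
Add edge (4,5) w=4 -- no cycle. Running total: 10
Skip edge (2,5) w=5 -- would create cycle
Add edge (2,3) w=5 -- no cycle. Running total: 15

MST edges: (1,2,w=3), (2,4,w=3), (4,5,w=4), (2,3,w=5)
Total MST weight: 3 + 3 + 4 + 5 = 15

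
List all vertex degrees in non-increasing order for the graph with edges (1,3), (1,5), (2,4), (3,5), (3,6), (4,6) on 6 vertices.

Step 1: Count edges incident to each vertex:
  deg(1) = 2 (neighbors: 3, 5)
  deg(2) = 1 (neighbors: 4)
  deg(3) = 3 (neighbors: 1, 5, 6)
  deg(4) = 2 (neighbors: 2, 6)
  deg(5) = 2 (neighbors: 1, 3)
  deg(6) = 2 (neighbors: 3, 4)

Step 2: Sort degrees in non-increasing order:
  Degrees: [2, 1, 3, 2, 2, 2] -> sorted: [3, 2, 2, 2, 2, 1]

Degree sequence: [3, 2, 2, 2, 2, 1]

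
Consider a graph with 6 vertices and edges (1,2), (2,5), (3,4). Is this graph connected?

Step 1: Build adjacency list from edges:
  1: 2
  2: 1, 5
  3: 4
  4: 3
  5: 2
  6: (none)

Step 2: Run BFS/DFS from vertex 1:
  Visited: {1, 2, 5}
  Reached 3 of 6 vertices

Step 3: Only 3 of 6 vertices reached. Graph is disconnected.
Connected components: {1, 2, 5}, {3, 4}, {6}
Answer: No, the graph is not connected (3 components).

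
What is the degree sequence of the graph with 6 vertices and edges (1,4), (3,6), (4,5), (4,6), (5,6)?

Step 1: Count edges incident to each vertex:
  deg(1) = 1 (neighbors: 4)
  deg(2) = 0 (neighbors: none)
  deg(3) = 1 (neighbors: 6)
  deg(4) = 3 (neighbors: 1, 5, 6)
  deg(5) = 2 (neighbors: 4, 6)
  deg(6) = 3 (neighbors: 3, 4, 5)

Step 2: Sort degrees in non-increasing order:
  Degrees: [1, 0, 1, 3, 2, 3] -> sorted: [3, 3, 2, 1, 1, 0]

Degree sequence: [3, 3, 2, 1, 1, 0]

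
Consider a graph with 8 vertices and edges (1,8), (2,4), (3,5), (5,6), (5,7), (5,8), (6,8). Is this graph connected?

Step 1: Build adjacency list from edges:
  1: 8
  2: 4
  3: 5
  4: 2
  5: 3, 6, 7, 8
  6: 5, 8
  7: 5
  8: 1, 5, 6

Step 2: Run BFS/DFS from vertex 1:
  Visited: {1, 8, 5, 6, 3, 7}
  Reached 6 of 8 vertices

Step 3: Only 6 of 8 vertices reached. Graph is disconnected.
Connected components: {1, 3, 5, 6, 7, 8}, {2, 4}
Answer: No, the graph is not connected (2 components).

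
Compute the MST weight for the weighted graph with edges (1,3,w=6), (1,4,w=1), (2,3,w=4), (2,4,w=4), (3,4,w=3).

Apply Kruskal's algorithm (sort edges by weight, add if no cycle):

Sorted edges by weight:
  (1,4) w=1
  (3,4) w=3
  (2,4) w=4
  (2,3) w=4
  (1,3) w=6

Add edge (1,4) w=1 -- no cycle. Running total: 1
Add edge (3,4) w=3 -- no cycle. Running total: 4
Add edge (2,4) w=4 -- no cycle. Running total: 8

MST edges: (1,4,w=1), (3,4,w=3), (2,4,w=4)
Total MST weight: 1 + 3 + 4 = 8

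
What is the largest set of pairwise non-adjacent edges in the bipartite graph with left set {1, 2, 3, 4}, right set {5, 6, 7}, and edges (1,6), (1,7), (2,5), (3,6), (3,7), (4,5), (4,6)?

Step 1: List the neighbors of each left vertex:
  1: 6, 7
  2: 5
  3: 6, 7
  4: 5, 6

Step 2: Greedily match left vertices, then look for augmenting paths:
  Match 1 -- 6
  Match 2 -- 5
  Match 3 -- 7
  No augmenting path remains.

Step 3: Verify this is maximum:
  Matching size 3 = min(|L|, |R|) = min(4, 3), which is an upper bound, so this matching is maximum.

Maximum matching: {(1,6), (2,5), (3,7)}
Size: 3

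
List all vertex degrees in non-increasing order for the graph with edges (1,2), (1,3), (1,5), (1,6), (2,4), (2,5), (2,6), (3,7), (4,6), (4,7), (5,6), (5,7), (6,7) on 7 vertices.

Step 1: Count edges incident to each vertex:
  deg(1) = 4 (neighbors: 2, 3, 5, 6)
  deg(2) = 4 (neighbors: 1, 4, 5, 6)
  deg(3) = 2 (neighbors: 1, 7)
  deg(4) = 3 (neighbors: 2, 6, 7)
  deg(5) = 4 (neighbors: 1, 2, 6, 7)
  deg(6) = 5 (neighbors: 1, 2, 4, 5, 7)
  deg(7) = 4 (neighbors: 3, 4, 5, 6)

Step 2: Sort degrees in non-increasing order:
  Degrees: [4, 4, 2, 3, 4, 5, 4] -> sorted: [5, 4, 4, 4, 4, 3, 2]

Degree sequence: [5, 4, 4, 4, 4, 3, 2]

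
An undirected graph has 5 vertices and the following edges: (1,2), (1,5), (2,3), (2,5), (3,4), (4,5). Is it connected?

Step 1: Build adjacency list from edges:
  1: 2, 5
  2: 1, 3, 5
  3: 2, 4
  4: 3, 5
  5: 1, 2, 4

Step 2: Run BFS/DFS from vertex 1:
  Visited: {1, 2, 5, 3, 4}
  Reached 5 of 5 vertices

Step 3: All 5 vertices reached from vertex 1, so the graph is connected.
Answer: Yes, the graph is connected.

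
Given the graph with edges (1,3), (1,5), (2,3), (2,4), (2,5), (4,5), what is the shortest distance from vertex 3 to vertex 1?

Step 1: Build adjacency list:
  1: 3, 5
  2: 3, 4, 5
  3: 1, 2
  4: 2, 5
  5: 1, 2, 4

Step 2: BFS from vertex 3 to find shortest path to 1:
  vertex 1 reached at distance 1

Step 3: Shortest path: 3 -> 1
Path length: 1 edge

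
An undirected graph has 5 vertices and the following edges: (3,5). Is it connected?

Step 1: Build adjacency list from edges:
  1: (none)
  2: (none)
  3: 5
  4: (none)
  5: 3

Step 2: Run BFS/DFS from vertex 1:
  Visited: {1}
  Reached 1 of 5 vertices

Step 3: Only 1 of 5 vertices reached. Graph is disconnected.
Connected components: {1}, {2}, {3, 5}, {4}
Answer: No, the graph is not connected (4 components).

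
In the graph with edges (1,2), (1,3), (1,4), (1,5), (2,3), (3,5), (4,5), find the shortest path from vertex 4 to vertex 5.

Step 1: Build adjacency list:
  1: 2, 3, 4, 5
  2: 1, 3
  3: 1, 2, 5
  4: 1, 5
  5: 1, 3, 4

Step 2: BFS from vertex 4 to find shortest path to 5:
  vertex 1 reached at distance 1
  vertex 5 reached at distance 1

Step 3: Shortest path: 4 -> 5
Path length: 1 edge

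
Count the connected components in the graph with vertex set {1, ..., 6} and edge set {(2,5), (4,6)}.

Step 1: Build adjacency list from edges:
  1: (none)
  2: 5
  3: (none)
  4: 6
  5: 2
  6: 4

Step 2: Run BFS/DFS from vertex 1:
  Visited: {1}
  Reached 1 of 6 vertices

Step 3: Only 1 of 6 vertices reached. Graph is disconnected.
Connected components: {1}, {2, 5}, {3}, {4, 6}
Number of connected components: 4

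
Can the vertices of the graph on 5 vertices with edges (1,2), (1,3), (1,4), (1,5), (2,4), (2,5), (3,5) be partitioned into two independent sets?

Step 1: Attempt 2-coloring using BFS:
  Start at vertex 1, assign color 0
  Color vertex 2 with color 1 (neighbor of 1)
  Color vertex 3 with color 1 (neighbor of 1)
  Color vertex 4 with color 1 (neighbor of 1)
  Color vertex 5 with color 1 (neighbor of 1)

Step 2: Conflict found! Vertices 2 and 4 are adjacent but have the same color.
This means the graph contains an odd cycle.

The graph is NOT bipartite.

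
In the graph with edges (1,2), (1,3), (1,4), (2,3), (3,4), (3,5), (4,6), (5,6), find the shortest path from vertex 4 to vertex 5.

Step 1: Build adjacency list:
  1: 2, 3, 4
  2: 1, 3
  3: 1, 2, 4, 5
  4: 1, 3, 6
  5: 3, 6
  6: 4, 5

Step 2: BFS from vertex 4 to find shortest path to 5:
  vertex 1 reached at distance 1
  vertex 3 reached at distance 1
  vertex 6 reached at distance 1
  vertex 2 reached at distance 2
  vertex 5 reached at distance 2

Step 3: Shortest path: 4 -> 6 -> 5
Path length: 2 edges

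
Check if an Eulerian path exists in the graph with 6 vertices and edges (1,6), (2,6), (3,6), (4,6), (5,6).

Step 1: Find the degree of each vertex:
  deg(1) = 1
  deg(2) = 1
  deg(3) = 1
  deg(4) = 1
  deg(5) = 1
  deg(6) = 5

Step 2: Count vertices with odd degree:
  Odd-degree vertices: 1, 2, 3, 4, 5, 6 (6 total)

Step 3: Apply Euler's theorem:
  - Eulerian circuit exists iff graph is connected and all vertices have even degree
  - Eulerian path exists iff graph is connected and has 0 or 2 odd-degree vertices

Graph has 6 odd-degree vertices (need 0 or 2).
Neither Eulerian path nor Eulerian circuit exists.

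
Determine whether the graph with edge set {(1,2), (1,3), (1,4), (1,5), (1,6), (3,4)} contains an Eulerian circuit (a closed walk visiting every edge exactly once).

Step 1: Find the degree of each vertex:
  deg(1) = 5
  deg(2) = 1
  deg(3) = 2
  deg(4) = 2
  deg(5) = 1
  deg(6) = 1

Step 2: Count vertices with odd degree:
  Odd-degree vertices: 1, 2, 5, 6 (4 total)

Step 3: Apply Euler's theorem:
  - Eulerian circuit exists iff graph is connected and all vertices have even degree
  - Eulerian path exists iff graph is connected and has 0 or 2 odd-degree vertices

Graph has 4 odd-degree vertices (need 0 or 2).
Neither Eulerian path nor Eulerian circuit exists.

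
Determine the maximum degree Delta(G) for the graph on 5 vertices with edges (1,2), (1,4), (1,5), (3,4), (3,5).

Step 1: Count edges incident to each vertex:
  deg(1) = 3 (neighbors: 2, 4, 5)
  deg(2) = 1 (neighbors: 1)
  deg(3) = 2 (neighbors: 4, 5)
  deg(4) = 2 (neighbors: 1, 3)
  deg(5) = 2 (neighbors: 1, 3)

Step 2: Find maximum:
  max(3, 1, 2, 2, 2) = 3 (vertex 1)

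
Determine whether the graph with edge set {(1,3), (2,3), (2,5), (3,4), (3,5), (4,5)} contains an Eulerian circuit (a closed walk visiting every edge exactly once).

Step 1: Find the degree of each vertex:
  deg(1) = 1
  deg(2) = 2
  deg(3) = 4
  deg(4) = 2
  deg(5) = 3

Step 2: Count vertices with odd degree:
  Odd-degree vertices: 1, 5 (2 total)

Step 3: Apply Euler's theorem:
  - Eulerian circuit exists iff graph is connected and all vertices have even degree
  - Eulerian path exists iff graph is connected and has 0 or 2 odd-degree vertices

Graph is connected with exactly 2 odd-degree vertices (1, 5).
Eulerian path exists (starting and ending at the odd-degree vertices), but no Eulerian circuit.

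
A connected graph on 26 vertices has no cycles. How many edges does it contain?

A tree on n vertices always has exactly n - 1 edges.
For n = 26: edges = 26 - 1 = 25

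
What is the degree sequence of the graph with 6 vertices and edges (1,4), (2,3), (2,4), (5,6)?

Step 1: Count edges incident to each vertex:
  deg(1) = 1 (neighbors: 4)
  deg(2) = 2 (neighbors: 3, 4)
  deg(3) = 1 (neighbors: 2)
  deg(4) = 2 (neighbors: 1, 2)
  deg(5) = 1 (neighbors: 6)
  deg(6) = 1 (neighbors: 5)

Step 2: Sort degrees in non-increasing order:
  Degrees: [1, 2, 1, 2, 1, 1] -> sorted: [2, 2, 1, 1, 1, 1]

Degree sequence: [2, 2, 1, 1, 1, 1]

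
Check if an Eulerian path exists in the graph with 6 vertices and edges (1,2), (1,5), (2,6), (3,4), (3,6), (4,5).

Step 1: Find the degree of each vertex:
  deg(1) = 2
  deg(2) = 2
  deg(3) = 2
  deg(4) = 2
  deg(5) = 2
  deg(6) = 2

Step 2: Count vertices with odd degree:
  All vertices have even degree (0 odd-degree vertices)

Step 3: Apply Euler's theorem:
  - Eulerian circuit exists iff graph is connected and all vertices have even degree
  - Eulerian path exists iff graph is connected and has 0 or 2 odd-degree vertices

Graph is connected with 0 odd-degree vertices.
Both Eulerian circuit and Eulerian path exist.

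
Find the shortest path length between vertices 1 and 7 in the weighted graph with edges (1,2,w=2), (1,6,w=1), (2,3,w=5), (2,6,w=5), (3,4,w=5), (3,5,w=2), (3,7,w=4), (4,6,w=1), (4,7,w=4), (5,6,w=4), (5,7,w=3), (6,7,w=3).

Step 1: Build adjacency list with weights:
  1: 2(w=2), 6(w=1)
  2: 1(w=2), 3(w=5), 6(w=5)
  3: 2(w=5), 4(w=5), 5(w=2), 7(w=4)
  4: 3(w=5), 6(w=1), 7(w=4)
  5: 3(w=2), 6(w=4), 7(w=3)
  6: 1(w=1), 2(w=5), 4(w=1), 5(w=4), 7(w=3)
  7: 3(w=4), 4(w=4), 5(w=3), 6(w=3)

Step 2: Apply Dijkstra's algorithm from vertex 1:
  Visit vertex 1 (distance=0)
    Update dist[2] = 2
    Update dist[6] = 1
  Visit vertex 6 (distance=1)
    Update dist[4] = 2
    Update dist[5] = 5
    Update dist[7] = 4
  Visit vertex 2 (distance=2)
    Update dist[3] = 7
  Visit vertex 4 (distance=2)
  Visit vertex 7 (distance=4)

Step 3: Shortest path: 1 -> 6 -> 7
Total weight: 1 + 3 = 4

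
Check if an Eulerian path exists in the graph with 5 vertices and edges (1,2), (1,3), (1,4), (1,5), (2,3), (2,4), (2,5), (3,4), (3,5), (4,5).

Step 1: Find the degree of each vertex:
  deg(1) = 4
  deg(2) = 4
  deg(3) = 4
  deg(4) = 4
  deg(5) = 4

Step 2: Count vertices with odd degree:
  All vertices have even degree (0 odd-degree vertices)

Step 3: Apply Euler's theorem:
  - Eulerian circuit exists iff graph is connected and all vertices have even degree
  - Eulerian path exists iff graph is connected and has 0 or 2 odd-degree vertices

Graph is connected with 0 odd-degree vertices.
Both Eulerian circuit and Eulerian path exist.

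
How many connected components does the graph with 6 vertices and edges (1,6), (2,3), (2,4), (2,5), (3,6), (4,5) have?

Step 1: Build adjacency list from edges:
  1: 6
  2: 3, 4, 5
  3: 2, 6
  4: 2, 5
  5: 2, 4
  6: 1, 3

Step 2: Run BFS/DFS from vertex 1:
  Visited: {1, 6, 3, 2, 4, 5}
  Reached 6 of 6 vertices

Step 3: All 6 vertices reached from vertex 1, so the graph is connected.
Number of connected components: 1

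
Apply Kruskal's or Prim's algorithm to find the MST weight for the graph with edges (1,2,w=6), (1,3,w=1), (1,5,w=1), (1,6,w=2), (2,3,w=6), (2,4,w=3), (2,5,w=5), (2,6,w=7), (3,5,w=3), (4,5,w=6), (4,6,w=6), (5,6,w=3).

Apply Kruskal's algorithm (sort edges by weight, add if no cycle):

Sorted edges by weight:
  (1,5) w=1
  (1,3) w=1
  (1,6) w=2
  (2,4) w=3
  (3,5) w=3
  (5,6) w=3
  (2,5) w=5
  (1,2) w=6
  (2,3) w=6
  (4,5) w=6
  (4,6) w=6
  (2,6) w=7

Add edge (1,5) w=1 -- no cycle. Running total: 1
Add edge (1,3) w=1 -- no cycle. Running total: 2
Add edge (1,6) w=2 -- no cycle. Running total: 4
Add edge (2,4) w=3 -- no cycle. Running total: 7
Skip edge (3,5) w=3 -- would create cycle
Skip edge (5,6) w=3 -- would create cycle
Add edge (2,5) w=5 -- no cycle. Running total: 12

MST edges: (1,5,w=1), (1,3,w=1), (1,6,w=2), (2,4,w=3), (2,5,w=5)
Total MST weight: 1 + 1 + 2 + 3 + 5 = 12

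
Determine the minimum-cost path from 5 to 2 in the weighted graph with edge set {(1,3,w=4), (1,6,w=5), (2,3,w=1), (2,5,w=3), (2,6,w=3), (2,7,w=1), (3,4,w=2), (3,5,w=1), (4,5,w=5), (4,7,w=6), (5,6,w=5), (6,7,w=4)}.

Step 1: Build adjacency list with weights:
  1: 3(w=4), 6(w=5)
  2: 3(w=1), 5(w=3), 6(w=3), 7(w=1)
  3: 1(w=4), 2(w=1), 4(w=2), 5(w=1)
  4: 3(w=2), 5(w=5), 7(w=6)
  5: 2(w=3), 3(w=1), 4(w=5), 6(w=5)
  6: 1(w=5), 2(w=3), 5(w=5), 7(w=4)
  7: 2(w=1), 4(w=6), 6(w=4)

Step 2: Apply Dijkstra's algorithm from vertex 5:
  Visit vertex 5 (distance=0)
    Update dist[2] = 3
    Update dist[3] = 1
    Update dist[4] = 5
    Update dist[6] = 5
  Visit vertex 3 (distance=1)
    Update dist[1] = 5
    Update dist[2] = 2
    Update dist[4] = 3
  Visit vertex 2 (distance=2)
    Update dist[7] = 3

Step 3: Shortest path: 5 -> 3 -> 2
Total weight: 1 + 1 = 2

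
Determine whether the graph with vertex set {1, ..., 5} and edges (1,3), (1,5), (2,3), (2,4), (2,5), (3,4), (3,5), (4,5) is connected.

Step 1: Build adjacency list from edges:
  1: 3, 5
  2: 3, 4, 5
  3: 1, 2, 4, 5
  4: 2, 3, 5
  5: 1, 2, 3, 4

Step 2: Run BFS/DFS from vertex 1:
  Visited: {1, 3, 5, 2, 4}
  Reached 5 of 5 vertices

Step 3: All 5 vertices reached from vertex 1, so the graph is connected.
Answer: Yes, the graph is connected.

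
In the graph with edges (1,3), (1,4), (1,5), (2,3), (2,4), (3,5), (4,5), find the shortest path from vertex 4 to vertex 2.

Step 1: Build adjacency list:
  1: 3, 4, 5
  2: 3, 4
  3: 1, 2, 5
  4: 1, 2, 5
  5: 1, 3, 4

Step 2: BFS from vertex 4 to find shortest path to 2:
  vertex 1 reached at distance 1
  vertex 2 reached at distance 1

Step 3: Shortest path: 4 -> 2
Path length: 1 edge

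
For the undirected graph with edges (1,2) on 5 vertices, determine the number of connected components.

Step 1: Build adjacency list from edges:
  1: 2
  2: 1
  3: (none)
  4: (none)
  5: (none)

Step 2: Run BFS/DFS from vertex 1:
  Visited: {1, 2}
  Reached 2 of 5 vertices

Step 3: Only 2 of 5 vertices reached. Graph is disconnected.
Connected components: {1, 2}, {3}, {4}, {5}
Number of connected components: 4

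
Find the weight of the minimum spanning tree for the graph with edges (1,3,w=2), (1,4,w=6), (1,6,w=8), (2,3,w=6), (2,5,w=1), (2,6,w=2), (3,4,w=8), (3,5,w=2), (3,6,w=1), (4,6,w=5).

Apply Kruskal's algorithm (sort edges by weight, add if no cycle):

Sorted edges by weight:
  (2,5) w=1
  (3,6) w=1
  (1,3) w=2
  (2,6) w=2
  (3,5) w=2
  (4,6) w=5
  (1,4) w=6
  (2,3) w=6
  (1,6) w=8
  (3,4) w=8

Add edge (2,5) w=1 -- no cycle. Running total: 1
Add edge (3,6) w=1 -- no cycle. Running total: 2
Add edge (1,3) w=2 -- no cycle. Running total: 4
Add edge (2,6) w=2 -- no cycle. Running total: 6
Skip edge (3,5) w=2 -- would create cycle
Add edge (4,6) w=5 -- no cycle. Running total: 11

MST edges: (2,5,w=1), (3,6,w=1), (1,3,w=2), (2,6,w=2), (4,6,w=5)
Total MST weight: 1 + 1 + 2 + 2 + 5 = 11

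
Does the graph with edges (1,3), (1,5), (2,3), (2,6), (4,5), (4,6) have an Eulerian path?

Step 1: Find the degree of each vertex:
  deg(1) = 2
  deg(2) = 2
  deg(3) = 2
  deg(4) = 2
  deg(5) = 2
  deg(6) = 2

Step 2: Count vertices with odd degree:
  All vertices have even degree (0 odd-degree vertices)

Step 3: Apply Euler's theorem:
  - Eulerian circuit exists iff graph is connected and all vertices have even degree
  - Eulerian path exists iff graph is connected and has 0 or 2 odd-degree vertices

Graph is connected with 0 odd-degree vertices.
Both Eulerian circuit and Eulerian path exist.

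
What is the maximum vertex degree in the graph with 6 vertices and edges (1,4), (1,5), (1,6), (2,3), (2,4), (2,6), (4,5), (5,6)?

Step 1: Count edges incident to each vertex:
  deg(1) = 3 (neighbors: 4, 5, 6)
  deg(2) = 3 (neighbors: 3, 4, 6)
  deg(3) = 1 (neighbors: 2)
  deg(4) = 3 (neighbors: 1, 2, 5)
  deg(5) = 3 (neighbors: 1, 4, 6)
  deg(6) = 3 (neighbors: 1, 2, 5)

Step 2: Find maximum:
  max(3, 3, 1, 3, 3, 3) = 3 (vertex 1)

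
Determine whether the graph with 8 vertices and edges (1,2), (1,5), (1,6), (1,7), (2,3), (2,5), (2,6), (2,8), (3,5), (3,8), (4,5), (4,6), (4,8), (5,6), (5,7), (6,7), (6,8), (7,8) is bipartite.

Step 1: Attempt 2-coloring using BFS:
  Start at vertex 1, assign color 0
  Color vertex 2 with color 1 (neighbor of 1)
  Color vertex 5 with color 1 (neighbor of 1)
  Color vertex 6 with color 1 (neighbor of 1)
  Color vertex 7 with color 1 (neighbor of 1)
  Color vertex 3 with color 0 (neighbor of 2)

Step 2: Conflict found! Vertices 2 and 5 are adjacent but have the same color.
This means the graph contains an odd cycle.

The graph is NOT bipartite.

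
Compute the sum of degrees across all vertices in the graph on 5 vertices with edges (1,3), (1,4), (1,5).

Step 1: Count edges incident to each vertex:
  deg(1) = 3 (neighbors: 3, 4, 5)
  deg(2) = 0 (neighbors: none)
  deg(3) = 1 (neighbors: 1)
  deg(4) = 1 (neighbors: 1)
  deg(5) = 1 (neighbors: 1)

Step 2: Sum all degrees:
  3 + 0 + 1 + 1 + 1 = 6

Verification: sum of degrees = 2 * |E| = 2 * 3 = 6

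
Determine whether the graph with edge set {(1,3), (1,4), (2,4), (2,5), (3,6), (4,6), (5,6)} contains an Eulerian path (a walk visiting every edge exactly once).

Step 1: Find the degree of each vertex:
  deg(1) = 2
  deg(2) = 2
  deg(3) = 2
  deg(4) = 3
  deg(5) = 2
  deg(6) = 3

Step 2: Count vertices with odd degree:
  Odd-degree vertices: 4, 6 (2 total)

Step 3: Apply Euler's theorem:
  - Eulerian circuit exists iff graph is connected and all vertices have even degree
  - Eulerian path exists iff graph is connected and has 0 or 2 odd-degree vertices

Graph is connected with exactly 2 odd-degree vertices (4, 6).
Eulerian path exists (starting and ending at the odd-degree vertices), but no Eulerian circuit.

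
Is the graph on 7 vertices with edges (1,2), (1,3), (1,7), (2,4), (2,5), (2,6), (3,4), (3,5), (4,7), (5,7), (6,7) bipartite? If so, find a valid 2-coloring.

Step 1: Attempt 2-coloring using BFS:
  Start at vertex 1, assign color 0
  Color vertex 2 with color 1 (neighbor of 1)
  Color vertex 3 with color 1 (neighbor of 1)
  Color vertex 7 with color 1 (neighbor of 1)
  Color vertex 4 with color 0 (neighbor of 2)
  Color vertex 5 with color 0 (neighbor of 2)
  Color vertex 6 with color 0 (neighbor of 2)

Step 2: 2-coloring succeeded. No conflicts found.
  Set A (color 0): {1, 4, 5, 6}
  Set B (color 1): {2, 3, 7}

The graph is bipartite with partition {1, 4, 5, 6}, {2, 3, 7}.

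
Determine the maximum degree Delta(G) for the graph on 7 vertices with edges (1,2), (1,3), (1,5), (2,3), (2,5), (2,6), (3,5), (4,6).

Step 1: Count edges incident to each vertex:
  deg(1) = 3 (neighbors: 2, 3, 5)
  deg(2) = 4 (neighbors: 1, 3, 5, 6)
  deg(3) = 3 (neighbors: 1, 2, 5)
  deg(4) = 1 (neighbors: 6)
  deg(5) = 3 (neighbors: 1, 2, 3)
  deg(6) = 2 (neighbors: 2, 4)
  deg(7) = 0 (neighbors: none)

Step 2: Find maximum:
  max(3, 4, 3, 1, 3, 2, 0) = 4 (vertex 2)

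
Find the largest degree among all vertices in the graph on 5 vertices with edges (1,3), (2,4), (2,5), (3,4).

Step 1: Count edges incident to each vertex:
  deg(1) = 1 (neighbors: 3)
  deg(2) = 2 (neighbors: 4, 5)
  deg(3) = 2 (neighbors: 1, 4)
  deg(4) = 2 (neighbors: 2, 3)
  deg(5) = 1 (neighbors: 2)

Step 2: Find maximum:
  max(1, 2, 2, 2, 1) = 2 (vertex 2)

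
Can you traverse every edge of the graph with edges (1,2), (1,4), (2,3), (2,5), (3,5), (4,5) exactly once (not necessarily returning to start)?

Step 1: Find the degree of each vertex:
  deg(1) = 2
  deg(2) = 3
  deg(3) = 2
  deg(4) = 2
  deg(5) = 3

Step 2: Count vertices with odd degree:
  Odd-degree vertices: 2, 5 (2 total)

Step 3: Apply Euler's theorem:
  - Eulerian circuit exists iff graph is connected and all vertices have even degree
  - Eulerian path exists iff graph is connected and has 0 or 2 odd-degree vertices

Graph is connected with exactly 2 odd-degree vertices (2, 5).
Eulerian path exists (starting and ending at the odd-degree vertices), but no Eulerian circuit.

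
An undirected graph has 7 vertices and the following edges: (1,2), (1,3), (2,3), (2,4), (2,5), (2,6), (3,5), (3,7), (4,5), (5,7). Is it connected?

Step 1: Build adjacency list from edges:
  1: 2, 3
  2: 1, 3, 4, 5, 6
  3: 1, 2, 5, 7
  4: 2, 5
  5: 2, 3, 4, 7
  6: 2
  7: 3, 5

Step 2: Run BFS/DFS from vertex 1:
  Visited: {1, 2, 3, 4, 5, 6, 7}
  Reached 7 of 7 vertices

Step 3: All 7 vertices reached from vertex 1, so the graph is connected.
Answer: Yes, the graph is connected.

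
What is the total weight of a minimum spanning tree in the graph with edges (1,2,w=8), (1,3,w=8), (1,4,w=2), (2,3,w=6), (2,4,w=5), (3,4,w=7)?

Apply Kruskal's algorithm (sort edges by weight, add if no cycle):

Sorted edges by weight:
  (1,4) w=2
  (2,4) w=5
  (2,3) w=6
  (3,4) w=7
  (1,2) w=8
  (1,3) w=8

Add edge (1,4) w=2 -- no cycle. Running total: 2
Add edge (2,4) w=5 -- no cycle. Running total: 7
Add edge (2,3) w=6 -- no cycle. Running total: 13

MST edges: (1,4,w=2), (2,4,w=5), (2,3,w=6)
Total MST weight: 2 + 5 + 6 = 13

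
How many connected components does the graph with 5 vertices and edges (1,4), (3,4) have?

Step 1: Build adjacency list from edges:
  1: 4
  2: (none)
  3: 4
  4: 1, 3
  5: (none)

Step 2: Run BFS/DFS from vertex 1:
  Visited: {1, 4, 3}
  Reached 3 of 5 vertices

Step 3: Only 3 of 5 vertices reached. Graph is disconnected.
Connected components: {1, 3, 4}, {2}, {5}
Number of connected components: 3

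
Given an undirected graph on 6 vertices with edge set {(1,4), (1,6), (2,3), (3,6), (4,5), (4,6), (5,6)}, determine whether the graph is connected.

Step 1: Build adjacency list from edges:
  1: 4, 6
  2: 3
  3: 2, 6
  4: 1, 5, 6
  5: 4, 6
  6: 1, 3, 4, 5

Step 2: Run BFS/DFS from vertex 1:
  Visited: {1, 4, 6, 5, 3, 2}
  Reached 6 of 6 vertices

Step 3: All 6 vertices reached from vertex 1, so the graph is connected.
Answer: Yes, the graph is connected.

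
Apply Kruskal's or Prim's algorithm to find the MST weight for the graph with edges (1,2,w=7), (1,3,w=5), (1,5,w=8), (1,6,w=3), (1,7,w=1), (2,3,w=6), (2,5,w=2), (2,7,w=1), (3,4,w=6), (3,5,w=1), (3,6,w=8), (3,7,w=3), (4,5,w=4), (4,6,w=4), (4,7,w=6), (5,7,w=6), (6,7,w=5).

Apply Kruskal's algorithm (sort edges by weight, add if no cycle):

Sorted edges by weight:
  (1,7) w=1
  (2,7) w=1
  (3,5) w=1
  (2,5) w=2
  (1,6) w=3
  (3,7) w=3
  (4,6) w=4
  (4,5) w=4
  (1,3) w=5
  (6,7) w=5
  (2,3) w=6
  (3,4) w=6
  (4,7) w=6
  (5,7) w=6
  (1,2) w=7
  (1,5) w=8
  (3,6) w=8

Add edge (1,7) w=1 -- no cycle. Running total: 1
Add edge (2,7) w=1 -- no cycle. Running total: 2
Add edge (3,5) w=1 -- no cycle. Running total: 3
Add edge (2,5) w=2 -- no cycle. Running total: 5
Add edge (1,6) w=3 -- no cycle. Running total: 8
Skip edge (3,7) w=3 -- would create cycle
Add edge (4,6) w=4 -- no cycle. Running total: 12

MST edges: (1,7,w=1), (2,7,w=1), (3,5,w=1), (2,5,w=2), (1,6,w=3), (4,6,w=4)
Total MST weight: 1 + 1 + 1 + 2 + 3 + 4 = 12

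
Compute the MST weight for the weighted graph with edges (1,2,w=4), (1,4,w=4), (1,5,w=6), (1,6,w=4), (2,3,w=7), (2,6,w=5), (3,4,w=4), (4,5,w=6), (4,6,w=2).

Apply Kruskal's algorithm (sort edges by weight, add if no cycle):

Sorted edges by weight:
  (4,6) w=2
  (1,2) w=4
  (1,4) w=4
  (1,6) w=4
  (3,4) w=4
  (2,6) w=5
  (1,5) w=6
  (4,5) w=6
  (2,3) w=7

Add edge (4,6) w=2 -- no cycle. Running total: 2
Add edge (1,2) w=4 -- no cycle. Running total: 6
Add edge (1,4) w=4 -- no cycle. Running total: 10
Skip edge (1,6) w=4 -- would create cycle
Add edge (3,4) w=4 -- no cycle. Running total: 14
Skip edge (2,6) w=5 -- would create cycle
Add edge (1,5) w=6 -- no cycle. Running total: 20

MST edges: (4,6,w=2), (1,2,w=4), (1,4,w=4), (3,4,w=4), (1,5,w=6)
Total MST weight: 2 + 4 + 4 + 4 + 6 = 20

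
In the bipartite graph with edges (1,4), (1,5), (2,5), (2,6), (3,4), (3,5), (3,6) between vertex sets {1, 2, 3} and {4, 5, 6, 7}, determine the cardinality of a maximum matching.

Step 1: List the neighbors of each left vertex:
  1: 4, 5
  2: 5, 6
  3: 4, 5, 6

Step 2: Greedily match left vertices, then look for augmenting paths:
  Match 1 -- 4
  Match 2 -- 5
  Match 3 -- 6
  No augmenting path remains.

Step 3: Verify this is maximum:
  Matching size 3 = min(|L|, |R|) = min(3, 4), which is an upper bound, so this matching is maximum.

Maximum matching: {(1,4), (2,5), (3,6)}
Size: 3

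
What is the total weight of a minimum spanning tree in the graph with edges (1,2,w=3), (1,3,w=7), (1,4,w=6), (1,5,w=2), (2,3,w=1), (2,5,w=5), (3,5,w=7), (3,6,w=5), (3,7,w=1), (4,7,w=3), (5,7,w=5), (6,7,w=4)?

Apply Kruskal's algorithm (sort edges by weight, add if no cycle):

Sorted edges by weight:
  (2,3) w=1
  (3,7) w=1
  (1,5) w=2
  (1,2) w=3
  (4,7) w=3
  (6,7) w=4
  (2,5) w=5
  (3,6) w=5
  (5,7) w=5
  (1,4) w=6
  (1,3) w=7
  (3,5) w=7

Add edge (2,3) w=1 -- no cycle. Running total: 1
Add edge (3,7) w=1 -- no cycle. Running total: 2
Add edge (1,5) w=2 -- no cycle. Running total: 4
Add edge (1,2) w=3 -- no cycle. Running total: 7
Add edge (4,7) w=3 -- no cycle. Running total: 10
Add edge (6,7) w=4 -- no cycle. Running total: 14

MST edges: (2,3,w=1), (3,7,w=1), (1,5,w=2), (1,2,w=3), (4,7,w=3), (6,7,w=4)
Total MST weight: 1 + 1 + 2 + 3 + 3 + 4 = 14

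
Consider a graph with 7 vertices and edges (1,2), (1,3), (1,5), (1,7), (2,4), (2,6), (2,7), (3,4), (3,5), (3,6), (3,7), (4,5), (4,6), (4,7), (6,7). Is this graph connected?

Step 1: Build adjacency list from edges:
  1: 2, 3, 5, 7
  2: 1, 4, 6, 7
  3: 1, 4, 5, 6, 7
  4: 2, 3, 5, 6, 7
  5: 1, 3, 4
  6: 2, 3, 4, 7
  7: 1, 2, 3, 4, 6

Step 2: Run BFS/DFS from vertex 1:
  Visited: {1, 2, 3, 5, 7, 4, 6}
  Reached 7 of 7 vertices

Step 3: All 7 vertices reached from vertex 1, so the graph is connected.
Answer: Yes, the graph is connected.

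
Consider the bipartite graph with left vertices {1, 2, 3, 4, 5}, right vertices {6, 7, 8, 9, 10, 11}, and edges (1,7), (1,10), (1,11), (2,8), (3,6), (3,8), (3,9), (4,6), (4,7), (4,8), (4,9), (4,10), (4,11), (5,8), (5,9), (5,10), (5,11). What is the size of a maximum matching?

Step 1: List the neighbors of each left vertex:
  1: 7, 10, 11
  2: 8
  3: 6, 8, 9
  4: 6, 7, 8, 9, 10, 11
  5: 8, 9, 10, 11

Step 2: Greedily match left vertices, then look for augmenting paths:
  Match 1 -- 7
  Match 2 -- 8
  Match 3 -- 6
  Match 4 -- 9
  Match 5 -- 10
  No augmenting path remains.

Step 3: Verify this is maximum:
  Matching size 5 = min(|L|, |R|) = min(5, 6), which is an upper bound, so this matching is maximum.

Maximum matching: {(1,7), (2,8), (3,6), (4,9), (5,10)}
Size: 5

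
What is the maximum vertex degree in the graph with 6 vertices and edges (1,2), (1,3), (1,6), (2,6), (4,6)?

Step 1: Count edges incident to each vertex:
  deg(1) = 3 (neighbors: 2, 3, 6)
  deg(2) = 2 (neighbors: 1, 6)
  deg(3) = 1 (neighbors: 1)
  deg(4) = 1 (neighbors: 6)
  deg(5) = 0 (neighbors: none)
  deg(6) = 3 (neighbors: 1, 2, 4)

Step 2: Find maximum:
  max(3, 2, 1, 1, 0, 3) = 3 (vertex 1)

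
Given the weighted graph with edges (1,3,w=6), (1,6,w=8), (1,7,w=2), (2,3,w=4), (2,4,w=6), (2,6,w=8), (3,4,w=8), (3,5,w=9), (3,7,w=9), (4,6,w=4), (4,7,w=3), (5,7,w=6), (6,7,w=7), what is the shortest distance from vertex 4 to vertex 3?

Step 1: Build adjacency list with weights:
  1: 3(w=6), 6(w=8), 7(w=2)
  2: 3(w=4), 4(w=6), 6(w=8)
  3: 1(w=6), 2(w=4), 4(w=8), 5(w=9), 7(w=9)
  4: 2(w=6), 3(w=8), 6(w=4), 7(w=3)
  5: 3(w=9), 7(w=6)
  6: 1(w=8), 2(w=8), 4(w=4), 7(w=7)
  7: 1(w=2), 3(w=9), 4(w=3), 5(w=6), 6(w=7)

Step 2: Apply Dijkstra's algorithm from vertex 4:
  Visit vertex 4 (distance=0)
    Update dist[2] = 6
    Update dist[3] = 8
    Update dist[6] = 4
    Update dist[7] = 3
  Visit vertex 7 (distance=3)
    Update dist[1] = 5
    Update dist[5] = 9
  Visit vertex 6 (distance=4)
  Visit vertex 1 (distance=5)
  Visit vertex 2 (distance=6)
  Visit vertex 3 (distance=8)

Step 3: Shortest path: 4 -> 3
Total weight: 8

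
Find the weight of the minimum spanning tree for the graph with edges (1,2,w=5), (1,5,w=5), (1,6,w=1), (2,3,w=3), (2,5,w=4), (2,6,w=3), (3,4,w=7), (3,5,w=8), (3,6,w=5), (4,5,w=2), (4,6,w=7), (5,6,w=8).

Apply Kruskal's algorithm (sort edges by weight, add if no cycle):

Sorted edges by weight:
  (1,6) w=1
  (4,5) w=2
  (2,3) w=3
  (2,6) w=3
  (2,5) w=4
  (1,2) w=5
  (1,5) w=5
  (3,6) w=5
  (3,4) w=7
  (4,6) w=7
  (3,5) w=8
  (5,6) w=8

Add edge (1,6) w=1 -- no cycle. Running total: 1
Add edge (4,5) w=2 -- no cycle. Running total: 3
Add edge (2,3) w=3 -- no cycle. Running total: 6
Add edge (2,6) w=3 -- no cycle. Running total: 9
Add edge (2,5) w=4 -- no cycle. Running total: 13

MST edges: (1,6,w=1), (4,5,w=2), (2,3,w=3), (2,6,w=3), (2,5,w=4)
Total MST weight: 1 + 2 + 3 + 3 + 4 = 13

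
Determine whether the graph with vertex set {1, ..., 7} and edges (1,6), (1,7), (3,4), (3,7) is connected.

Step 1: Build adjacency list from edges:
  1: 6, 7
  2: (none)
  3: 4, 7
  4: 3
  5: (none)
  6: 1
  7: 1, 3

Step 2: Run BFS/DFS from vertex 1:
  Visited: {1, 6, 7, 3, 4}
  Reached 5 of 7 vertices

Step 3: Only 5 of 7 vertices reached. Graph is disconnected.
Connected components: {1, 3, 4, 6, 7}, {2}, {5}
Answer: No, the graph is not connected (3 components).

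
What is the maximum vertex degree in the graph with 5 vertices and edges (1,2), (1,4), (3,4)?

Step 1: Count edges incident to each vertex:
  deg(1) = 2 (neighbors: 2, 4)
  deg(2) = 1 (neighbors: 1)
  deg(3) = 1 (neighbors: 4)
  deg(4) = 2 (neighbors: 1, 3)
  deg(5) = 0 (neighbors: none)

Step 2: Find maximum:
  max(2, 1, 1, 2, 0) = 2 (vertex 1)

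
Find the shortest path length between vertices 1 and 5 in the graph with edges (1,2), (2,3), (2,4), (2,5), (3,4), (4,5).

Step 1: Build adjacency list:
  1: 2
  2: 1, 3, 4, 5
  3: 2, 4
  4: 2, 3, 5
  5: 2, 4

Step 2: BFS from vertex 1 to find shortest path to 5:
  vertex 2 reached at distance 1
  vertex 3 reached at distance 2
  vertex 4 reached at distance 2
  vertex 5 reached at distance 2

Step 3: Shortest path: 1 -> 2 -> 5
Path length: 2 edges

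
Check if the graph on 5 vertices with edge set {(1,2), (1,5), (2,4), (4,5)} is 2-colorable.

Step 1: Attempt 2-coloring using BFS:
  Start at vertex 1, assign color 0
  Color vertex 2 with color 1 (neighbor of 1)
  Color vertex 5 with color 1 (neighbor of 1)
  Color vertex 4 with color 0 (neighbor of 2)
  Start new component at vertex 3, assign color 0

Step 2: 2-coloring succeeded. No conflicts found.
  Set A (color 0): {1, 3, 4}
  Set B (color 1): {2, 5}

The graph is bipartite with partition {1, 3, 4}, {2, 5}.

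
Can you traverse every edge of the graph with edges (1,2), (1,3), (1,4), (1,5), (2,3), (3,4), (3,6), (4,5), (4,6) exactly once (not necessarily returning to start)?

Step 1: Find the degree of each vertex:
  deg(1) = 4
  deg(2) = 2
  deg(3) = 4
  deg(4) = 4
  deg(5) = 2
  deg(6) = 2

Step 2: Count vertices with odd degree:
  All vertices have even degree (0 odd-degree vertices)

Step 3: Apply Euler's theorem:
  - Eulerian circuit exists iff graph is connected and all vertices have even degree
  - Eulerian path exists iff graph is connected and has 0 or 2 odd-degree vertices

Graph is connected with 0 odd-degree vertices.
Both Eulerian circuit and Eulerian path exist.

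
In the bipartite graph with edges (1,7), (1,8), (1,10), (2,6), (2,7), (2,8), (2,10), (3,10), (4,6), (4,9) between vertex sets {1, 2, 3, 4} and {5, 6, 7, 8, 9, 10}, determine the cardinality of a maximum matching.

Step 1: List the neighbors of each left vertex:
  1: 7, 8, 10
  2: 6, 7, 8, 10
  3: 10
  4: 6, 9

Step 2: Greedily match left vertices, then look for augmenting paths:
  Match 1 -- 7
  Match 2 -- 6
  Match 3 -- 10
  Match 4 -- 9
  No augmenting path remains.

Step 3: Verify this is maximum:
  Matching size 4 = min(|L|, |R|) = min(4, 6), which is an upper bound, so this matching is maximum.

Maximum matching: {(1,7), (2,6), (3,10), (4,9)}
Size: 4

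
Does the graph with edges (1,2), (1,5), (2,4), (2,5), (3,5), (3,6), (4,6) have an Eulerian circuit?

Step 1: Find the degree of each vertex:
  deg(1) = 2
  deg(2) = 3
  deg(3) = 2
  deg(4) = 2
  deg(5) = 3
  deg(6) = 2

Step 2: Count vertices with odd degree:
  Odd-degree vertices: 2, 5 (2 total)

Step 3: Apply Euler's theorem:
  - Eulerian circuit exists iff graph is connected and all vertices have even degree
  - Eulerian path exists iff graph is connected and has 0 or 2 odd-degree vertices

Graph is connected with exactly 2 odd-degree vertices (2, 5).
Eulerian path exists (starting and ending at the odd-degree vertices), but no Eulerian circuit.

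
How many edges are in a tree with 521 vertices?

A tree on n vertices always has exactly n - 1 edges.
For n = 521: edges = 521 - 1 = 520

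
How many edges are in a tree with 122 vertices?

A tree on n vertices always has exactly n - 1 edges.
For n = 122: edges = 122 - 1 = 121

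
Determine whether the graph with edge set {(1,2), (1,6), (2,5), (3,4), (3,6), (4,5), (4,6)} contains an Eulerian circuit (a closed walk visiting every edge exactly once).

Step 1: Find the degree of each vertex:
  deg(1) = 2
  deg(2) = 2
  deg(3) = 2
  deg(4) = 3
  deg(5) = 2
  deg(6) = 3

Step 2: Count vertices with odd degree:
  Odd-degree vertices: 4, 6 (2 total)

Step 3: Apply Euler's theorem:
  - Eulerian circuit exists iff graph is connected and all vertices have even degree
  - Eulerian path exists iff graph is connected and has 0 or 2 odd-degree vertices

Graph is connected with exactly 2 odd-degree vertices (4, 6).
Eulerian path exists (starting and ending at the odd-degree vertices), but no Eulerian circuit.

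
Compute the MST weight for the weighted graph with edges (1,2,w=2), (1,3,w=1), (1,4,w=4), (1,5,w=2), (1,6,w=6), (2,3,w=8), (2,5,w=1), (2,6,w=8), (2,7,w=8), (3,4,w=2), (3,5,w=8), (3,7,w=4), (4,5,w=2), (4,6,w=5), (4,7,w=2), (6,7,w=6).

Apply Kruskal's algorithm (sort edges by weight, add if no cycle):

Sorted edges by weight:
  (1,3) w=1
  (2,5) w=1
  (1,5) w=2
  (1,2) w=2
  (3,4) w=2
  (4,5) w=2
  (4,7) w=2
  (1,4) w=4
  (3,7) w=4
  (4,6) w=5
  (1,6) w=6
  (6,7) w=6
  (2,3) w=8
  (2,6) w=8
  (2,7) w=8
  (3,5) w=8

Add edge (1,3) w=1 -- no cycle. Running total: 1
Add edge (2,5) w=1 -- no cycle. Running total: 2
Add edge (1,5) w=2 -- no cycle. Running total: 4
Skip edge (1,2) w=2 -- would create cycle
Add edge (3,4) w=2 -- no cycle. Running total: 6
Skip edge (4,5) w=2 -- would create cycle
Add edge (4,7) w=2 -- no cycle. Running total: 8
Skip edge (1,4) w=4 -- would create cycle
Skip edge (3,7) w=4 -- would create cycle
Add edge (4,6) w=5 -- no cycle. Running total: 13

MST edges: (1,3,w=1), (2,5,w=1), (1,5,w=2), (3,4,w=2), (4,7,w=2), (4,6,w=5)
Total MST weight: 1 + 1 + 2 + 2 + 2 + 5 = 13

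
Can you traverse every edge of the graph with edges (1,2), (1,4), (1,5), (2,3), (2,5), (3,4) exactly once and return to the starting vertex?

Step 1: Find the degree of each vertex:
  deg(1) = 3
  deg(2) = 3
  deg(3) = 2
  deg(4) = 2
  deg(5) = 2

Step 2: Count vertices with odd degree:
  Odd-degree vertices: 1, 2 (2 total)

Step 3: Apply Euler's theorem:
  - Eulerian circuit exists iff graph is connected and all vertices have even degree
  - Eulerian path exists iff graph is connected and has 0 or 2 odd-degree vertices

Graph is connected with exactly 2 odd-degree vertices (1, 2).
Eulerian path exists (starting and ending at the odd-degree vertices), but no Eulerian circuit.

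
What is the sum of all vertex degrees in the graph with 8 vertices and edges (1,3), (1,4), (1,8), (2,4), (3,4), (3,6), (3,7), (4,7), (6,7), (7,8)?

Step 1: Count edges incident to each vertex:
  deg(1) = 3 (neighbors: 3, 4, 8)
  deg(2) = 1 (neighbors: 4)
  deg(3) = 4 (neighbors: 1, 4, 6, 7)
  deg(4) = 4 (neighbors: 1, 2, 3, 7)
  deg(5) = 0 (neighbors: none)
  deg(6) = 2 (neighbors: 3, 7)
  deg(7) = 4 (neighbors: 3, 4, 6, 8)
  deg(8) = 2 (neighbors: 1, 7)

Step 2: Sum all degrees:
  3 + 1 + 4 + 4 + 0 + 2 + 4 + 2 = 20

Verification: sum of degrees = 2 * |E| = 2 * 10 = 20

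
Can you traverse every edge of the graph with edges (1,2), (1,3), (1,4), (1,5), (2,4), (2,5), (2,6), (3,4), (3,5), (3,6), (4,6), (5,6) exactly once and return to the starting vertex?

Step 1: Find the degree of each vertex:
  deg(1) = 4
  deg(2) = 4
  deg(3) = 4
  deg(4) = 4
  deg(5) = 4
  deg(6) = 4

Step 2: Count vertices with odd degree:
  All vertices have even degree (0 odd-degree vertices)

Step 3: Apply Euler's theorem:
  - Eulerian circuit exists iff graph is connected and all vertices have even degree
  - Eulerian path exists iff graph is connected and has 0 or 2 odd-degree vertices

Graph is connected with 0 odd-degree vertices.
Both Eulerian circuit and Eulerian path exist.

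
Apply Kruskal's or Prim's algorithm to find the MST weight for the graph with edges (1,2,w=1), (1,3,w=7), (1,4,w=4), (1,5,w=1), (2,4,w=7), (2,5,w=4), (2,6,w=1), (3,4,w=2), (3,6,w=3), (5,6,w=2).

Apply Kruskal's algorithm (sort edges by weight, add if no cycle):

Sorted edges by weight:
  (1,5) w=1
  (1,2) w=1
  (2,6) w=1
  (3,4) w=2
  (5,6) w=2
  (3,6) w=3
  (1,4) w=4
  (2,5) w=4
  (1,3) w=7
  (2,4) w=7

Add edge (1,5) w=1 -- no cycle. Running total: 1
Add edge (1,2) w=1 -- no cycle. Running total: 2
Add edge (2,6) w=1 -- no cycle. Running total: 3
Add edge (3,4) w=2 -- no cycle. Running total: 5
Skip edge (5,6) w=2 -- would create cycle
Add edge (3,6) w=3 -- no cycle. Running total: 8

MST edges: (1,5,w=1), (1,2,w=1), (2,6,w=1), (3,4,w=2), (3,6,w=3)
Total MST weight: 1 + 1 + 1 + 2 + 3 = 8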